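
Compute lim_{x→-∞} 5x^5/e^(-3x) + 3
The quotient is an ∞/∞ indeterminate form as x → -∞.
Compare growth rates of the dominant terms (exponentials ≫ polynomials ≫ logarithms), or apply L'Hôpital's rule; the quotient → 0.
Adding the constant: 0 + 3 = 3. Limit = 3.

Final answer: 3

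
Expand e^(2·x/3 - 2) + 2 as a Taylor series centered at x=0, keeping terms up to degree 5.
4·x^5·e^(-2)/3645 + 2·x^4·e^(-2)/243 + 4·x^3·e^(-2)/81 + 2·x^2·e^(-2)/9 + 2·x·e^(-2)/3 + e^(-2) + 2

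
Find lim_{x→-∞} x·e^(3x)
This is a 0·∞ indeterminate form at x → -∞.
Rewrite the product as x / e^(-3x) (an ∞/∞ form) and apply L'Hôpital, or use the standard hierarchy e^(3|x|) ≫ |x| as x → -∞.
The indeterminate product → 0, so the limit = 0.

Final answer: 0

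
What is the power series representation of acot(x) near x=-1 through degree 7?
-π/4 - (x + 1)/2 - (x + 1)^2/4 - (x + 1)^3/12 + (x + 1)^5/40 + (x + 1)^6/48 + (x + 1)^7/112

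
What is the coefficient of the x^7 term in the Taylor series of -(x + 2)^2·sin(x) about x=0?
Expand to order 7: -(x + 2)^2·sin(x) = -19·x^7/2520 - x^6/30 + 2·x^5/15 + 2·x^4/3 - x^3/3 - 4·x^2 - 4·x + O(x^8).
The coefficient of x^7 is -19/2520.

Final answer: -19/2520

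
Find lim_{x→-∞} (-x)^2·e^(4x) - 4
The product is a 0·∞ indeterminate form at x → -∞.
Rewrite the product as (-x)^2 / e^(-4x) (an ∞/∞ form) and apply L'Hôpital, or use the standard hierarchy e^(4|x|) ≫ |(-x)^2| as x → -∞.
The indeterminate product → 0, so the limit = -4.

Final answer: -4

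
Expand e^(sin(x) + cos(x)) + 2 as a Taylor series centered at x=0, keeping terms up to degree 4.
-5·e·x^4/24 - e·x^3/2 + e·x + 2 + e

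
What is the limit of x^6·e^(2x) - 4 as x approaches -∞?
The product is a 0·∞ indeterminate form at x → -∞.
Rewrite the product as x^6 / e^(-2x) (an ∞/∞ form) and apply L'Hôpital, or use the standard hierarchy e^(2|x|) ≫ |x^6| as x → -∞.
The indeterminate product → 0, so the limit = -4.

Final answer: -4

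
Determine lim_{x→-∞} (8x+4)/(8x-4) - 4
Evaluate the dominant behaviour as x → -∞; each term tends to a finite value or vanishes.
Limit = -3.

Final answer: -3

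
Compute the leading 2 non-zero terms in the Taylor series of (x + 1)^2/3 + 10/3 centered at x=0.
2·x/3 + 11/3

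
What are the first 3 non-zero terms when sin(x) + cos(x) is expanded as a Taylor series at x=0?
-x^2/2 + x + 1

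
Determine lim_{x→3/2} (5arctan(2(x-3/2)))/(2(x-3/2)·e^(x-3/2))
Both numerator and denominator → 0 as x → 3/2; this is a 0/0 indeterminate form.
Expand each to leading order near x = 3/2: numerator ~ 10·(x - 3/2), denominator ~ 2·(x - 3/2).
The limit of the ratio is 5.

Final answer: 5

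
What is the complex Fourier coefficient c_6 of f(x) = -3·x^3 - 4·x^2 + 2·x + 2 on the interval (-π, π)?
Compute the real Fourier coefficients first: a_6 = -4/9, b_6 = -5/6 + π^2.
Then c_6 = (a_6 − i·b_6)/2 = -2/9 - i·π^2/2 + 5·i/12.

Final answer: -2/9 - i·π^2/2 + 5·i/12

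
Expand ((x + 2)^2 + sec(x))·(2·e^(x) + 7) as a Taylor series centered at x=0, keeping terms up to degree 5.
4·x^5/3 + 41·x^4/8 + 26·x^3/3 + 53·x^2/2 + 46·x + 45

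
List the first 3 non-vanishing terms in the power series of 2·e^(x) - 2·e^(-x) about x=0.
x^5/30 + 2·x^3/3 + 4·x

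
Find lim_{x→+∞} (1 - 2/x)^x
As x → +∞: this is the defining limit (1 - 2/x)^x → e^(-2).
Limit = e^(-2).

Final answer: e^(-2)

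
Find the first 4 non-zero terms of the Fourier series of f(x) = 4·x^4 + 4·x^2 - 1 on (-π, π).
(176 - 32·π^2)·cos(x) + (-8 + 8·π^2)·cos(2·x) + (16/27 - 32·π^2/9)·cos(3·x) - 1 + 4·π^2/3 + 4·π^4/5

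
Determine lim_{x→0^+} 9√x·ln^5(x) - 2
The product is a 0·∞ indeterminate form at x → 0⁺.
Rewrite the product as 9·ln^5(x) / x^(-1/2) and apply L'Hôpital, or use the standard hierarchy x^(-1/2) ≫ |ln x|^5 as x → 0⁺.
The indeterminate product → 0, so the limit = -2.

Final answer: -2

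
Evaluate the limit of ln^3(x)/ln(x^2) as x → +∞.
This is an ∞/∞ indeterminate form as x → +∞.
Write ln(x^2) = 2·ln(x), reducing the quotient to ln^2(x)/2 → ∞.
Limit = ∞.

Final answer: ∞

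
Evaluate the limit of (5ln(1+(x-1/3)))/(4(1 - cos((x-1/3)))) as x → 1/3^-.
Both numerator and denominator → 0 as x → 1/3^-; this is a 0/0 indeterminate form.
Expand each to leading order near x = 1/3: numerator ~ 5·(x - 1/3), denominator ~ 2·(x - 1/3)^2.
The limit of the ratio is -∞.

Final answer: -∞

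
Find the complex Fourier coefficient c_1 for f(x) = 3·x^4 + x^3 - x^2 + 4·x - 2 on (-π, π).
Compute the real Fourier coefficients first: a_1 = 148 - 24·π^2, b_1 = -4 + 2·π^2.
Then c_1 = (a_1 − i·b_1)/2 = -12·π^2 + 74 - i·π^2 + 2·i.

Final answer: -12·π^2 + 74 - i·π^2 + 2·i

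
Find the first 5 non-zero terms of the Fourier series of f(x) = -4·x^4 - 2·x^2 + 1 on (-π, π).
(-184 + 32·π^2)·cos(x) + (10 - 8·π^2)·cos(2·x) + (-40/27 + 32·π^2/9)·cos(3·x) + (1/4 - 2·π^2)·cos(4·x) - 4·π^4/5 - 2·π^2/3 + 1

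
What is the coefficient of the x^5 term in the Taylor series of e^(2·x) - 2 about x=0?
Expand to order 5: e^(2·x) - 2 = 4·x^5/15 + 2·x^4/3 + 4·x^3/3 + 2·x^2 + 2·x - 1 + O(x^6).
The coefficient of x^5 is 4/15.

Final answer: 4/15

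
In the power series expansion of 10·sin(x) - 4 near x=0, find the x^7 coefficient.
Expand to order 7: 10·sin(x) - 4 = -x^7/504 + x^5/12 - 5·x^3/3 + 10·x - 4 + O(x^8).
The coefficient of x^7 is -1/504.

Final answer: -1/504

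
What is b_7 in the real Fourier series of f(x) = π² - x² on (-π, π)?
b_7 = (1/π) ∫_{-π}^{π} f(x)·sin(7x) dx.
Evaluate the integral (use parity and integration by parts as needed): b_7 = 0.

Final answer: 0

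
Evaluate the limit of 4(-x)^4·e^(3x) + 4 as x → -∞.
The product is a 0·∞ indeterminate form at x → -∞.
Rewrite the product as 4(-x)^4 / e^(-3x) (an ∞/∞ form) and apply L'Hôpital, or use the standard hierarchy e^(3|x|) ≫ |(-x)^4| as x → -∞.
The indeterminate product → 0, so the limit = 4.

Final answer: 4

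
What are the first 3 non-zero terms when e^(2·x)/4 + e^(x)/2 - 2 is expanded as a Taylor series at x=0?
3·x^2/4 + x - 5/4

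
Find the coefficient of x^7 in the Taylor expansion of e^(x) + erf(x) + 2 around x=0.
Expand to order 7: e^(x) + erf(x) + 2 = x^7·(1/5040 - 1/(21·√(π))) + x^6/720 + x^5·(1/120 + 1/(5·√(π))) + x^4/24 + x^3·(1/6 - 2/(3·√(π))) + x^2/2 + x·(1 + 2/√(π)) + 3 + O(x^8).
The coefficient of x^7 is 1/5040 - 1/(21·√(π)).

Final answer: 1/5040 - 1/(21·√(π))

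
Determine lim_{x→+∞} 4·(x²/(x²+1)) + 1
Evaluate the dominant behaviour as x → +∞; each term tends to a finite value or vanishes.
Limit = 5.

Final answer: 5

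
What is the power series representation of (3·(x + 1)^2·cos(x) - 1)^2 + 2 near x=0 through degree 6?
1003·x^6/120 - 49·x^5/2 - 157·x^4/4 + 6·x^3 + 42·x^2 + 24·x + 6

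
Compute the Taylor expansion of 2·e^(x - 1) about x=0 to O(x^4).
x^3·e^(-1)/3 + x^2·e^(-1) + 2·x·e^(-1) + 2·e^(-1)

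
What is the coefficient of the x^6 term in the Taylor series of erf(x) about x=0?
Expand to order 6: erf(x) = x^5/(5·√(π)) - 2·x^3/(3·√(π)) + 2·x/√(π) + O(x^7).
The coefficient of x^6 is 0.

Final answer: 0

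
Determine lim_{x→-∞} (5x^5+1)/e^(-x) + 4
The quotient is an ∞/∞ indeterminate form as x → -∞.
Compare growth rates of the dominant terms (exponentials ≫ polynomials ≫ logarithms), or apply L'Hôpital's rule; the quotient → 0.
Adding the constant: 0 + 4 = 4. Limit = 4.

Final answer: 4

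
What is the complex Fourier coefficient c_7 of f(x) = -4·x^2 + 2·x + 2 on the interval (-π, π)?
Compute the real Fourier coefficients first: a_7 = 16/49, b_7 = 4/7.
Then c_7 = (a_7 − i·b_7)/2 = 8/49 - 2·i/7.

Final answer: 8/49 - 2·i/7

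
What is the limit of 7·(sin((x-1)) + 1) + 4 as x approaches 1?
Direct substitution at x = 1 gives 11.

Final answer: 11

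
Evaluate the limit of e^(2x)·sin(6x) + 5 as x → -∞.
Evaluate the dominant behaviour as x → -∞; each term tends to a finite value or vanishes.
Limit = 5.

Final answer: 5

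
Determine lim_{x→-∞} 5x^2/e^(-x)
This is an ∞/∞ indeterminate form as x → -∞.
Compare growth rates of the dominant terms (exponentials ≫ polynomials ≫ logarithms), or apply L'Hôpital's rule; the quotient → 0.
Limit = 0.

Final answer: 0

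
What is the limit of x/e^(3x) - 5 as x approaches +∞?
The quotient is an ∞/∞ indeterminate form as x → +∞.
The exponential denominator e^(3x) dominates the polynomial numerator (e^x ≫ x as x → ∞), so the quotient → 0.
Adding the constant: 0 - 5 = -5. Limit = -5.

Final answer: -5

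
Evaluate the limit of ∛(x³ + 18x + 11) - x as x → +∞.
This is an ∞ − ∞ indeterminate form.
Multiply by (A² + AB + B²)/(A² + AB + B²) where A = ∛(x³+18x + 11), B = x to use A³ − B³ = (A−B)(A²+AB+B²); the x³ terms cancel, leaving (18x + 11)/(A²+AB+B²) with denominator ~ 3x², so the limit is 0.
Limit = 0.

Final answer: 0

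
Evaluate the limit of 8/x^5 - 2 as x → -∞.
Evaluate the dominant behaviour as x → -∞; each term tends to a finite value or vanishes.
Limit = -2.

Final answer: -2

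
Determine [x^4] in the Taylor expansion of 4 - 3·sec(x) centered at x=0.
Expand to order 4: 4 - 3·sec(x) = -5·x^4/8 - 3·x^2/2 + 1 + O(x^5).
The coefficient of x^4 is -5/8.

Final answer: -5/8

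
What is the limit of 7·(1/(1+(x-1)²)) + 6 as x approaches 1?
Direct substitution at x = 1 gives 13.

Final answer: 13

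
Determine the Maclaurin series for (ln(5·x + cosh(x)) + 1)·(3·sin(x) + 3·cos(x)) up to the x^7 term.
35778107·x^7/1680 - 240697·x^6/48 + 48281·x^5/40 - 2387·x^4/8 + 147·x^3/2 - 45·x^2/2 + 18·x + 3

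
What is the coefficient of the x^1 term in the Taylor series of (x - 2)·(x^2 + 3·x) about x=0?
Expand to order 1: (x - 2)·(x^2 + 3·x) = -6·x + O(x^2).
The coefficient of x^1 is -6.

Final answer: -6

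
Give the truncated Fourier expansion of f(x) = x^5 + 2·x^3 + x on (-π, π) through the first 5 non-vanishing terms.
(-36·π^2 + 2·π^4 + 218)·sin(x) + (-π^4 - 11/2 + 3·π^2)·sin(2·x) + (-4·π^2/27 + 62/81 + 2·π^4/3)·sin(3·x) + (-π^4/2 - 3·π^2/8 - 23/64)·sin(4·x) + (178/625 + 12·π^2/25 + 2·π^4/5)·sin(5·x)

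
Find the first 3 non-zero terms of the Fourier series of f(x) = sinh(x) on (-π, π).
sin(x)·sinh(π)/π - 4·sin(2·x)·sinh(π)/(5·π) + 3·sin(3·x)·sinh(π)/(5·π)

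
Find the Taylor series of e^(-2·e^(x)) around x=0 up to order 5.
-7·x^5·e^(-2)/60 - x^4·e^(-2)/4 + x^3·e^(-2)/3 + x^2·e^(-2) - 2·x·e^(-2) + e^(-2)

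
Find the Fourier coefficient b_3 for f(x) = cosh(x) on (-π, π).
b_3 = (1/π) ∫_{-π}^{π} f(x)·sin(3x) dx.
Evaluate the integral (use parity and integration by parts as needed): b_3 = 0.

Final answer: 0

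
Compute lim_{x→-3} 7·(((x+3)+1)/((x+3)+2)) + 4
Direct substitution at x = -3 gives 15/2.

Final answer: 15/2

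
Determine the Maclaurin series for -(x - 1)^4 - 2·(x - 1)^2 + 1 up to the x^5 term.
-x^4 + 4·x^3 - 8·x^2 + 8·x - 2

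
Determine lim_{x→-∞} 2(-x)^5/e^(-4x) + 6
The quotient is an ∞/∞ indeterminate form as x → -∞.
Compare growth rates of the dominant terms (exponentials ≫ polynomials ≫ logarithms), or apply L'Hôpital's rule; the quotient → 0.
Adding the constant: 0 + 6 = 6. Limit = 6.

Final answer: 6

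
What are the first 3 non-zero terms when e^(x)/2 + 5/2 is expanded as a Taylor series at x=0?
x^2/4 + x/2 + 3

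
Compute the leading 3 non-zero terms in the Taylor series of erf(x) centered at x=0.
x^5/(5·√(π)) - 2·x^3/(3·√(π)) + 2·x/√(π)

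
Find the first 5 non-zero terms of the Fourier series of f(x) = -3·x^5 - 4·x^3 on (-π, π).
(-672 - 6·π^4 + 112·π^2)·sin(x) + (-11·π^2 + 33/2 + 3·π^4)·sin(2·x) + (-2·π^4 - 32/27 + 16·π^2/9)·sin(3·x) + (-3/64 + π^2/8 + 3·π^4/2)·sin(4·x) + (-6·π^4/5 - 16·π^2/25 + 96/625)·sin(5·x)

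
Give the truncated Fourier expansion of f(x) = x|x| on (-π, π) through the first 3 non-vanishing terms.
(-8 + 2·π^2)·sin(x)/π - π·sin(2·x) + (-8 + 18·π^2)·sin(3·x)/(27·π)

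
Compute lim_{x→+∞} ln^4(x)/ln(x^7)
This is an ∞/∞ indeterminate form as x → +∞.
Write ln(x^7) = 7·ln(x), reducing the quotient to ln^3(x)/7 → ∞.
Limit = ∞.

Final answer: ∞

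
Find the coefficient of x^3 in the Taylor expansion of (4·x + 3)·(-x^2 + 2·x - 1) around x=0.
Expand to order 3: (4·x + 3)·(-x^2 + 2·x - 1) = -4·x^3 + 5·x^2 + 2·x - 3 + O(x^4).
The coefficient of x^3 is -4.

Final answer: -4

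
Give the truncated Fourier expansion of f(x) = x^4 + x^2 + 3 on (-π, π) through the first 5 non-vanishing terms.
(44 - 8·π^2)·cos(x) + (-2 + 2·π^2)·cos(2·x) + (4/27 - 8·π^2/9)·cos(3·x) + (1/16 + π^2/2)·cos(4·x) + 3 + π^2/3 + π^4/5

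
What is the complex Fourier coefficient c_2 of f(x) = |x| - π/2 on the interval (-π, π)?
Compute the real Fourier coefficients first: a_2 = 0, b_2 = 0.
Then c_2 = (a_2 − i·b_2)/2 = 0.

Final answer: 0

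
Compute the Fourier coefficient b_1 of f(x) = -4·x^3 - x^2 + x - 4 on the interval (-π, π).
b_1 = (1/π) ∫_{-π}^{π} f(x)·sin(1x) dx.
Evaluate the integral (use parity and integration by parts as needed): b_1 = 50 - 8·π^2.

Final answer: 50 - 8·π^2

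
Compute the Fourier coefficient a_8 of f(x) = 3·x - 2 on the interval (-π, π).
a_8 = (1/π) ∫_{-π}^{π} f(x)·cos(8x) dx.
Evaluate the integral (use parity and integration by parts as needed): a_8 = 0.

Final answer: 0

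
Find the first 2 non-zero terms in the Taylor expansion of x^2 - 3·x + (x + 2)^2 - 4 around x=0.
2·x^2 + x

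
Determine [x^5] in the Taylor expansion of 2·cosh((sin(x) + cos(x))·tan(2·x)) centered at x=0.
Expand to order 5: 2·cosh((sin(x) + cos(x))·tan(2·x)) = 64·x^5/3 + 12·x^4 + 8·x^3 + 4·x^2 + 2 + O(x^6).
The coefficient of x^5 is 64/3.

Final answer: 64/3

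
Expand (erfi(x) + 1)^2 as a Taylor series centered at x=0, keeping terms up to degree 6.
56·x^6/(45·π) + 2·x^5/(5·√(π)) + 8·x^4/(3·π) + 4·x^3/(3·√(π)) + 4·x^2/π + 4·x/√(π) + 1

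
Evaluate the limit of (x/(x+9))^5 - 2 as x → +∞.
As x → +∞: x/(x+9) = 1/(1 + 9/x) → 1, and the 5th power of a limit-1 base also → 1; with the additive constant, 1 - 2 = -1.
Limit = -1.

Final answer: -1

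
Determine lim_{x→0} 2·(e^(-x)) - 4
Direct substitution at x = 0 gives -2.

Final answer: -2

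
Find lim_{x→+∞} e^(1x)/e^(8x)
This is an ∞/∞ indeterminate form as x → +∞.
Rewrite e^(1x)/e^(8x) = e^((1−8)x) = e^(-7x); the exponent coefficient is -7 < 0 so e^(-7x) → 0.
Limit = 0.

Final answer: 0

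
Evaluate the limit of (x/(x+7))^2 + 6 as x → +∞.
As x → +∞: x/(x+7) = 1/(1 + 7/x) → 1, and the 2nd power of a limit-1 base also → 1; with the additive constant, 1 + 6 = 7.
Limit = 7.

Final answer: 7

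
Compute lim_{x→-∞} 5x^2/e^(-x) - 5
The quotient is an ∞/∞ indeterminate form as x → -∞.
Compare growth rates of the dominant terms (exponentials ≫ polynomials ≫ logarithms), or apply L'Hôpital's rule; the quotient → 0.
Adding the constant: 0 - 5 = -5. Limit = -5.

Final answer: -5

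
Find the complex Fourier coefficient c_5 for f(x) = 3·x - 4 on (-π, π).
Compute the real Fourier coefficients first: a_5 = 0, b_5 = 6/5.
Then c_5 = (a_5 − i·b_5)/2 = -3·i/5.

Final answer: -3·i/5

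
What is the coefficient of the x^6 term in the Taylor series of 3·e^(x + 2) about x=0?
Expand to order 6: 3·e^(x + 2) = x^6·e^(2)/240 + x^5·e^(2)/40 + x^4·e^(2)/8 + x^3·e^(2)/2 + 3·x^2·e^(2)/2 + 3·x·e^(2) + 3·e^(2) + O(x^7).
The coefficient of x^6 is e^(2)/240.

Final answer: e^(2)/240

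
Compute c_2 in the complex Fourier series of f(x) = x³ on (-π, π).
Compute the real Fourier coefficients first: a_2 = 0, b_2 = 3/2 - π^2.
Then c_2 = (a_2 − i·b_2)/2 = -3·i/4 + i·π^2/2.

Final answer: -3·i/4 + i·π^2/2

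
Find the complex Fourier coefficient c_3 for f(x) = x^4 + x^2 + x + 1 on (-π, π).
Compute the real Fourier coefficients first: a_3 = 4/27 - 8·π^2/9, b_3 = 2/3.
Then c_3 = (a_3 − i·b_3)/2 = -4·π^2/9 + 2/27 - i/3.

Final answer: -4·π^2/9 + 2/27 - i/3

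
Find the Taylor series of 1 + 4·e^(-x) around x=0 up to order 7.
-x^7/1260 + x^6/180 - x^5/30 + x^4/6 - 2·x^3/3 + 2·x^2 - 4·x + 5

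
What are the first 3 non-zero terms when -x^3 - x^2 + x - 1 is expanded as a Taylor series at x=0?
-x^2 + x - 1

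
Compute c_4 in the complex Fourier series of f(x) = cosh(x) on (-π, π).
Compute the real Fourier coefficients first: a_4 = 2·sinh(π)/(17·π), b_4 = 0.
Then c_4 = (a_4 − i·b_4)/2 = sinh(π)/(17·π).

Final answer: sinh(π)/(17·π)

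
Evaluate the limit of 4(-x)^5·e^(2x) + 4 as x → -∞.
The product is a 0·∞ indeterminate form at x → -∞.
Rewrite the product as 4(-x)^5 / e^(-2x) (an ∞/∞ form) and apply L'Hôpital, or use the standard hierarchy e^(2|x|) ≫ |(-x)^5| as x → -∞.
The indeterminate product → 0, so the limit = 4.

Final answer: 4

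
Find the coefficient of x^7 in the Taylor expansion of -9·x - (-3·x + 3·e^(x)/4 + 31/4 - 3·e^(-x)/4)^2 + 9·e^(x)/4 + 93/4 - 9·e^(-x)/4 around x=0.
Expand to order 7: -9·x - (-3·x + 3·e^(x)/4 + 31/4 - 3·e^(-x)/4)^2 + 9·e^(x)/4 + 93/4 - 9·e^(-x)/4 = -5·x^7/1344 - x^6/40 - 5·x^5/32 + 3·x^4/4 - 25·x^3/8 - 9·x^2/4 + 75·x/4 - 589/16 + O(x^8).
The coefficient of x^7 is -5/1344.

Final answer: -5/1344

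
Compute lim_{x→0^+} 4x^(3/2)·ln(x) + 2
The product is a 0·∞ indeterminate form at x → 0⁺.
Rewrite the product as 4·ln(x) / x^(-3/2) and apply L'Hôpital, or use the standard hierarchy x^(-3/2) ≫ |ln x| as x → 0⁺.
The indeterminate product → 0, so the limit = 2.

Final answer: 2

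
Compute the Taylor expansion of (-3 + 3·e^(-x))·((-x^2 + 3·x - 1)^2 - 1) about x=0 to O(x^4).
-42·x^3 + 18·x^2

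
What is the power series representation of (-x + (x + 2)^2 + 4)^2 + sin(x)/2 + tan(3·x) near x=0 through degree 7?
169961·x^7/1440 + 7777·x^5/240 + x^4 + 179·x^3/12 + 25·x^2 + 103·x/2 + 64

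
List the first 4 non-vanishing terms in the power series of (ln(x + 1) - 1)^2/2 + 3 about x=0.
-5·x^3/6 + x^2 - x + 7/2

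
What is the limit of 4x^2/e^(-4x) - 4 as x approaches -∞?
The quotient is an ∞/∞ indeterminate form as x → -∞.
Compare growth rates of the dominant terms (exponentials ≫ polynomials ≫ logarithms), or apply L'Hôpital's rule; the quotient → 0.
Adding the constant: 0 - 4 = -4. Limit = -4.

Final answer: -4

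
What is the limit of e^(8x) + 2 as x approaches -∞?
Evaluate the dominant behaviour as x → -∞; each term tends to a finite value or vanishes.
Limit = 2.

Final answer: 2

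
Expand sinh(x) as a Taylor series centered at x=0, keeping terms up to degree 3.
x^3/6 + x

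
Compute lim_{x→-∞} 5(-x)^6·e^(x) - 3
The product is a 0·∞ indeterminate form at x → -∞.
Rewrite the product as 5(-x)^6 / e^(-x) (an ∞/∞ form) and apply L'Hôpital, or use the standard hierarchy e^(|x|) ≫ |(-x)^6| as x → -∞.
The indeterminate product → 0, so the limit = -3.

Final answer: -3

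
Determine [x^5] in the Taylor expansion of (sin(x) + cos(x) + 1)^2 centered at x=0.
Expand to order 5: (sin(x) + cos(x) + 1)^2 = 17·x^5/60 + x^4/12 - 5·x^3/3 - x^2 + 4·x + 4 + O(x^6).
The coefficient of x^5 is 17/60.

Final answer: 17/60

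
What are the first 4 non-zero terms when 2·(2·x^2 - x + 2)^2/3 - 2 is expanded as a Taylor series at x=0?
-8·x^3/3 + 6·x^2 - 8·x/3 + 2/3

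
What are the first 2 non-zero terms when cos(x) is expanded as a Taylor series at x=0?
1 - x^2/2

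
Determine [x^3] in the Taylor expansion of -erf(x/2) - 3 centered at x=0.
Expand to order 3: -erf(x/2) - 3 = x^3/(12·√(π)) - x/√(π) - 3 + O(x^4).
The coefficient of x^3 is 1/(12·√(π)).

Final answer: 1/(12·√(π))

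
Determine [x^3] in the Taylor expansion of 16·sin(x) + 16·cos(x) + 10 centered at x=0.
Expand to order 3: 16·sin(x) + 16·cos(x) + 10 = -8·x^3/3 - 8·x^2 + 16·x + 26 + O(x^4).
The coefficient of x^3 is -8/3.

Final answer: -8/3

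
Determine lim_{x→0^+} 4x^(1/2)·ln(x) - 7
The product is a 0·∞ indeterminate form at x → 0⁺.
Rewrite the product as 4·ln(x) / x^(-1/2) and apply L'Hôpital, or use the standard hierarchy x^(-1/2) ≫ |ln x| as x → 0⁺.
The indeterminate product → 0, so the limit = -7.

Final answer: -7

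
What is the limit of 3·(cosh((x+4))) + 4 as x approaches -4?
Direct substitution at x = -4 gives 7.

Final answer: 7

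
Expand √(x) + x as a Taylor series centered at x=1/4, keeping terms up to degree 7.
3/4 + 2·(x - 1/4) - (x - 1/4)^2 + 2·(x - 1/4)^3 - 5·(x - 1/4)^4 + 14·(x - 1/4)^5 - 42·(x - 1/4)^6 + 132·(x - 1/4)^7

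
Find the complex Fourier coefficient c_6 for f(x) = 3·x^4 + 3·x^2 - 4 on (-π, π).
Compute the real Fourier coefficients first: a_6 = 2/9 + 2·π^2/3, b_6 = 0.
Then c_6 = (a_6 − i·b_6)/2 = 1/9 + π^2/3.

Final answer: 1/9 + π^2/3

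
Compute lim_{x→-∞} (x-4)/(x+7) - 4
Evaluate the dominant behaviour as x → -∞; each term tends to a finite value or vanishes.
Limit = -3.

Final answer: -3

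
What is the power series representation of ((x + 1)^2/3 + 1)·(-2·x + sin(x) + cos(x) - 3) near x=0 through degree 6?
19·x^6/1080 - x^5/60 - 2·x^4/9 - 8·x^3/9 - 2·x^2 - 8·x/3 - 8/3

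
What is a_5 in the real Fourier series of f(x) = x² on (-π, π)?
a_5 = (1/π) ∫_{-π}^{π} f(x)·cos(5x) dx.
Evaluate the integral (use parity and integration by parts as needed): a_5 = -4/25.

Final answer: -4/25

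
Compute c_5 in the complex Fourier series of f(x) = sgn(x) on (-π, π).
Compute the real Fourier coefficients first: a_5 = 0, b_5 = 4/(5·π).
Then c_5 = (a_5 − i·b_5)/2 = -2·i/(5·π).

Final answer: -2·i/(5·π)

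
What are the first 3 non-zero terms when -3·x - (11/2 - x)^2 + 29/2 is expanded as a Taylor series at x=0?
-x^2 + 8·x - 63/4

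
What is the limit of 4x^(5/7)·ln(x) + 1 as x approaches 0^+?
The product is a 0·∞ indeterminate form at x → 0⁺.
Rewrite the product as 4·ln(x) / x^(-5/7) and apply L'Hôpital, or use the standard hierarchy x^(-5/7) ≫ |ln x| as x → 0⁺.
The indeterminate product → 0, so the limit = 1.

Final answer: 1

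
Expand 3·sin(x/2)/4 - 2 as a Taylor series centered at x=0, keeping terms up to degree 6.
x^5/5120 - x^3/64 + 3·x/8 - 2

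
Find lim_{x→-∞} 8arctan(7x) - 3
Evaluate the dominant behaviour as x → -∞; each term tends to a finite value or vanishes.
Limit = -4·π - 3.

Final answer: -4·π - 3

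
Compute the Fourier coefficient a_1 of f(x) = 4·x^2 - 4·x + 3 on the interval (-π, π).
a_1 = (1/π) ∫_{-π}^{π} f(x)·cos(1x) dx.
Evaluate the integral (use parity and integration by parts as needed): a_1 = -16.

Final answer: -16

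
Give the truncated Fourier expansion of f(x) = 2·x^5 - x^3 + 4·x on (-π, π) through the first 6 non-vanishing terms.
(-82·π^2 + 4·π^4 + 500)·sin(x) + (-2·π^4 - 41/2 + 11·π^2)·sin(2·x) + (-98·π^2/27 + 412/81 + 4·π^4/3)·sin(3·x) + (-π^4 - 85/32 + 7·π^2/4)·sin(4·x) + (-26·π^2/25 + 1156/625 + 4·π^4/5)·sin(5·x) + (-2·π^4/3 - 235/162 + 19·π^2/27)·sin(6·x)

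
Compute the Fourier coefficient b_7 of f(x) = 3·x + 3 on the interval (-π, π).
b_7 = (1/π) ∫_{-π}^{π} f(x)·sin(7x) dx.
Evaluate the integral (use parity and integration by parts as needed): b_7 = 6/7.

Final answer: 6/7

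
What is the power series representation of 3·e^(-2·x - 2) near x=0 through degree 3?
-4·x^3·e^(-2) + 6·x^2·e^(-2) - 6·x·e^(-2) + 3·e^(-2)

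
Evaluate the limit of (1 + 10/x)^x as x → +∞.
As x → +∞: this is the defining limit (1 + 10/x)^x → e^10.
Limit = e^(10).

Final answer: e^(10)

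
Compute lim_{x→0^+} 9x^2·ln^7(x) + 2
The product is a 0·∞ indeterminate form at x → 0⁺.
Rewrite the product as 9·ln^7(x) / x^(-2) and apply L'Hôpital, or use the standard hierarchy x^(-2) ≫ |ln x|^7 as x → 0⁺.
The indeterminate product → 0, so the limit = 2.

Final answer: 2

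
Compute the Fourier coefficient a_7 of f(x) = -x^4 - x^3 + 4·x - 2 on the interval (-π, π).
a_7 = (1/π) ∫_{-π}^{π} f(x)·cos(7x) dx.
Evaluate the integral (use parity and integration by parts as needed): a_7 = -48/2401 + 8·π^2/49.

Final answer: -48/2401 + 8·π^2/49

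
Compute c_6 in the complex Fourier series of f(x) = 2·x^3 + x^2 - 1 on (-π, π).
Compute the real Fourier coefficients first: a_6 = 1/9, b_6 = 1/9 - 2·π^2/3.
Then c_6 = (a_6 − i·b_6)/2 = 1/18 - i/18 + i·π^2/3.

Final answer: 1/18 - i/18 + i·π^2/3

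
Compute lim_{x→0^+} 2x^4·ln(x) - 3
The product is a 0·∞ indeterminate form at x → 0⁺.
Rewrite the product as 2·ln(x) / x^(-4) and apply L'Hôpital, or use the standard hierarchy x^(-4) ≫ |ln x| as x → 0⁺.
The indeterminate product → 0, so the limit = -3.

Final answer: -3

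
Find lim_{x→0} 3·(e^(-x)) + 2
Direct substitution at x = 0 gives 5.

Final answer: 5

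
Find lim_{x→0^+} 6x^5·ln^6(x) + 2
The product is a 0·∞ indeterminate form at x → 0⁺.
Rewrite the product as 6·ln^6(x) / x^(-5) and apply L'Hôpital, or use the standard hierarchy x^(-5) ≫ |ln x|^6 as x → 0⁺.
The indeterminate product → 0, so the limit = 2.

Final answer: 2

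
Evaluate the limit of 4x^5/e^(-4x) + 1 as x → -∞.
The quotient is an ∞/∞ indeterminate form as x → -∞.
Compare growth rates of the dominant terms (exponentials ≫ polynomials ≫ logarithms), or apply L'Hôpital's rule; the quotient → 0.
Adding the constant: 0 + 1 = 1. Limit = 1.

Final answer: 1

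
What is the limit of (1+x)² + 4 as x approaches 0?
Direct substitution at x = 0 gives 5.

Final answer: 5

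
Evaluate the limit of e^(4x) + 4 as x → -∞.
Evaluate the dominant behaviour as x → -∞; each term tends to a finite value or vanishes.
Limit = 4.

Final answer: 4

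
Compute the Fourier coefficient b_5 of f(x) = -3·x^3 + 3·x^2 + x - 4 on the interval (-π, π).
b_5 = (1/π) ∫_{-π}^{π} f(x)·sin(5x) dx.
Evaluate the integral (use parity and integration by parts as needed): b_5 = 86/125 - 6·π^2/5.

Final answer: 86/125 - 6·π^2/5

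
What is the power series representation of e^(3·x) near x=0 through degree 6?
81·x^6/80 + 81·x^5/40 + 27·x^4/8 + 9·x^3/2 + 9·x^2/2 + 3·x + 1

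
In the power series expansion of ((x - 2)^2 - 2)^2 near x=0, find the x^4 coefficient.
Expand to order 4: ((x - 2)^2 - 2)^2 = x^4 - 8·x^3 + 20·x^2 - 16·x + 4 + O(x^5).
The coefficient of x^4 is 1.

Final answer: 1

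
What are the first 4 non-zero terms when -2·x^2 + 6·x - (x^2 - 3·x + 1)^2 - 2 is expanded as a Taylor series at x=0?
6·x^3 - 13·x^2 + 12·x - 3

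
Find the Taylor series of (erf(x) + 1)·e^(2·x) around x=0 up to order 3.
x^3·(4/3 + 10/(3·√(π))) + x^2·(2 + 4/√(π)) + x·(2/√(π) + 2) + 1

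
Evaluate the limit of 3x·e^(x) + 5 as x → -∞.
The product is a 0·∞ indeterminate form at x → -∞.
Rewrite the product as 3x / e^(-x) (an ∞/∞ form) and apply L'Hôpital, or use the standard hierarchy e^(|x|) ≫ |x| as x → -∞.
The indeterminate product → 0, so the limit = 5.

Final answer: 5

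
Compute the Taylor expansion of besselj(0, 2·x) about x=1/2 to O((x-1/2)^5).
besselj(0, 1) - 2·besselj(1, 1)·(x - 1/2) + (-besselj(0, 1) + besselj(2, 1))·(x - 1/2)^2 + (-besselj(3, 1)/3 + besselj(1, 1))·(x - 1/2)^3 + (-besselj(2, 1)/3 + besselj(4, 1)/12 + besselj(0, 1)/4)·(x - 1/2)^4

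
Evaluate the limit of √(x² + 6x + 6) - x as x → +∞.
This is an ∞ − ∞ indeterminate form.
Multiply and divide by the conjugate √(x²+6x + 6) + x; the x² terms cancel, leaving (6x + 6)/(√(x²+6x + 6)+x) → 6/2 = 3.
Limit = 3.

Final answer: 3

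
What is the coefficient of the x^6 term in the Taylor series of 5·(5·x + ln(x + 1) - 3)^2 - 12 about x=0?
Expand to order 6: 5·(5·x + ln(x + 1) - 3)^2 - 12 = 677·x^6/36 - 68·x^5/3 + 115·x^4/4 - 40·x^3 + 195·x^2 - 180·x + 33 + O(x^7).
The coefficient of x^6 is 677/36.

Final answer: 677/36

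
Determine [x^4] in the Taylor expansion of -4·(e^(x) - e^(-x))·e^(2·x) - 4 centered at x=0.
Expand to order 4: -4·(e^(x) - e^(-x))·e^(2·x) - 4 = -40·x^4/3 - 52·x^3/3 - 16·x^2 - 8·x - 4 + O(x^5).
The coefficient of x^4 is -40/3.

Final answer: -40/3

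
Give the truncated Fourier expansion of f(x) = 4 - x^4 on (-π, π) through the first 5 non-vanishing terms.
(-48 + 8·π^2)·cos(x) + (3 - 2·π^2)·cos(2·x) + (-16/27 + 8·π^2/9)·cos(3·x) + (3/16 - π^2/2)·cos(4·x) - π^4/5 + 4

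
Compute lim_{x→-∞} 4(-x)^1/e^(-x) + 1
The quotient is an ∞/∞ indeterminate form as x → -∞.
Compare growth rates of the dominant terms (exponentials ≫ polynomials ≫ logarithms), or apply L'Hôpital's rule; the quotient → 0.
Adding the constant: 0 + 1 = 1. Limit = 1.

Final answer: 1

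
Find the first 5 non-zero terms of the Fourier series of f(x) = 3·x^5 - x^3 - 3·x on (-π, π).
(-122·π^2 + 6·π^4 + 726)·sin(x) + (-3·π^4 - 21 + 16·π^2)·sin(2·x) + (-46·π^2/9 + 38/27 + 2·π^4)·sin(3·x) + (-3·π^4/2 + 39/64 + 19·π^2/8)·sin(4·x) + (-34·π^2/25 - 546/625 + 6·π^4/5)·sin(5·x)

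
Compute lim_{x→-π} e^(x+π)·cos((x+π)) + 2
Direct substitution at x = -π gives 3.

Final answer: 3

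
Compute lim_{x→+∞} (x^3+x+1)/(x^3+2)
This is an ∞/∞ indeterminate form as x → +∞.
Divide numerator and denominator by x^3 and let the lower-order terms vanish; the leading terms give 1/1 = 1.
Limit = 1.

Final answer: 1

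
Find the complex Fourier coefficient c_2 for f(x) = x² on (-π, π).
Compute the real Fourier coefficients first: a_2 = 1, b_2 = 0.
Then c_2 = (a_2 − i·b_2)/2 = 1/2.

Final answer: 1/2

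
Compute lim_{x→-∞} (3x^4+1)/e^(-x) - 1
The quotient is an ∞/∞ indeterminate form as x → -∞.
Compare growth rates of the dominant terms (exponentials ≫ polynomials ≫ logarithms), or apply L'Hôpital's rule; the quotient → 0.
Adding the constant: 0 - 1 = -1. Limit = -1.

Final answer: -1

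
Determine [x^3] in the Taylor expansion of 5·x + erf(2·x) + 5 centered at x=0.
Expand to order 3: 5·x + erf(2·x) + 5 = -16·x^3/(3·√(π)) + x·(4/√(π) + 5) + 5 + O(x^4).
The coefficient of x^3 is -16/(3·√(π)).

Final answer: -16/(3·√(π))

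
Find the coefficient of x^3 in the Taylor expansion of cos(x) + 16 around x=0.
Expand to order 3: cos(x) + 16 = 17 - x^2/2 + O(x^4).
The coefficient of x^3 is 0.

Final answer: 0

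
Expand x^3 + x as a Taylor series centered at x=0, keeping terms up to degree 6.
x^3 + x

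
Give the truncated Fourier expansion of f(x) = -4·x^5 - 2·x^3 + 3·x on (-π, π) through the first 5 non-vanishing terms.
(-930 - 8·π^4 + 156·π^2)·sin(x) + (-18·π^2 + 24 + 4·π^4)·sin(2·x) + (-8·π^4/3 - 86/81 + 124·π^2/27)·sin(3·x) + (-3·π^2/2 - 15/16 + 2·π^4)·sin(4·x) + (-8·π^4/5 + 678/625 + 12·π^2/25)·sin(5·x)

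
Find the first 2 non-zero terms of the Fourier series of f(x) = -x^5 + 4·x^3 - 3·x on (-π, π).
(-294 - 2·π^4 + 48·π^2)·sin(x) + (-9·π^2 + 33/2 + π^4)·sin(2·x)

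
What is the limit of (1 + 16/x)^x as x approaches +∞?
As x → +∞: this is the defining limit (1 + 16/x)^x → e^16.
Limit = e^(16).

Final answer: e^(16)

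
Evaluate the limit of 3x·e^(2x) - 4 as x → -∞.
The product is a 0·∞ indeterminate form at x → -∞.
Rewrite the product as 3x / e^(-2x) (an ∞/∞ form) and apply L'Hôpital, or use the standard hierarchy e^(2|x|) ≫ |x| as x → -∞.
The indeterminate product → 0, so the limit = -4.

Final answer: -4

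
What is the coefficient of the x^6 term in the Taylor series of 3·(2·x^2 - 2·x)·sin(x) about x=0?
Expand to order 6: 3·(2·x^2 - 2·x)·sin(x) = -x^6/20 - x^5 + x^4 + 6·x^3 - 6·x^2 + O(x^7).
The coefficient of x^6 is -1/20.

Final answer: -1/20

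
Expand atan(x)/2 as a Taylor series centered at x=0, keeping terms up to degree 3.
-x^3/6 + x/2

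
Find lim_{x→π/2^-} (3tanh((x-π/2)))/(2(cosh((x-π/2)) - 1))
Both numerator and denominator → 0 as x → π/2^-; this is a 0/0 indeterminate form.
Expand each to leading order near x = π/2: numerator ~ 3·(x - π/2), denominator ~ (x - π/2)^2.
The limit of the ratio is -∞.

Final answer: -∞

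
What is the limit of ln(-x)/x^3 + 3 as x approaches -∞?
The quotient is an ∞/∞ indeterminate form as x → -∞.
Compare growth rates of the dominant terms (exponentials ≫ polynomials ≫ logarithms), or apply L'Hôpital's rule; the quotient → 0.
Adding the constant: 0 + 3 = 3. Limit = 3.

Final answer: 3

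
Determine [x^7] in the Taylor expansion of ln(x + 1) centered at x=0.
Expand to order 7: ln(x + 1) = x^7/7 - x^6/6 + x^5/5 - x^4/4 + x^3/3 - x^2/2 + x + O(x^8).
The coefficient of x^7 is 1/7.

Final answer: 1/7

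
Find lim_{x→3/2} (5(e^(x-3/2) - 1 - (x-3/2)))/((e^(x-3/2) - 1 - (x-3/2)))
Both numerator and denominator → 0 as x → 3/2; this is a 0/0 indeterminate form.
Expand each to leading order near x = 3/2: numerator ~ 5·(x - 3/2)^2/2, denominator ~ (x - 3/2)^2/2.
The limit of the ratio is 5.

Final answer: 5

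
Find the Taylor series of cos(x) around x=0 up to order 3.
1 - x^2/2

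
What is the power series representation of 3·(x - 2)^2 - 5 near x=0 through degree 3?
3·x^2 - 12·x + 7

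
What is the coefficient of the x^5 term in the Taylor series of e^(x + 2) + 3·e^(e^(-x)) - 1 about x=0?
Expand to order 5: e^(x + 2) + 3·e^(e^(-x)) - 1 = x^5·(-13·e/10 + e^(2)/120) + x^4·(e^(2)/24 + 15·e/8) + x^3·(-5·e/2 + e^(2)/6) + x^2·(e^(2)/2 + 3·e) + x·(-3·e + e^(2)) - 1 + e^(2) + 3·e + O(x^6).
The coefficient of x^5 is -13·e/10 + e^(2)/120.

Final answer: -13·e/10 + e^(2)/120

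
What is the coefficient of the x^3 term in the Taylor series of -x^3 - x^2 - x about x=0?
Expand to order 3: -x^3 - x^2 - x = -x^3 - x^2 - x + O(x^4).
The coefficient of x^3 is -1.

Final answer: -1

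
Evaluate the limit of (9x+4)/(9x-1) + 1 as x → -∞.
Evaluate the dominant behaviour as x → -∞; each term tends to a finite value or vanishes.
Limit = 2.

Final answer: 2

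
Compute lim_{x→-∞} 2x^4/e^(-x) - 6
The quotient is an ∞/∞ indeterminate form as x → -∞.
Compare growth rates of the dominant terms (exponentials ≫ polynomials ≫ logarithms), or apply L'Hôpital's rule; the quotient → 0.
Adding the constant: 0 - 6 = -6. Limit = -6.

Final answer: -6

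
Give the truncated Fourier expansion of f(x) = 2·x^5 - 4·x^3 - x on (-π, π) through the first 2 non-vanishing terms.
(-88·π^2 + 4·π^4 + 526)·sin(x) + (-2·π^4 - 20 + 14·π^2)·sin(2·x)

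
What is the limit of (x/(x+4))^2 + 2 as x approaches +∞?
As x → +∞: x/(x+4) = 1/(1 + 4/x) → 1, and the 2nd power of a limit-1 base also → 1; with the additive constant, 1 + 2 = 3.
Limit = 3.

Final answer: 3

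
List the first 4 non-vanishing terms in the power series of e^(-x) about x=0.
-x^3/6 + x^2/2 - x + 1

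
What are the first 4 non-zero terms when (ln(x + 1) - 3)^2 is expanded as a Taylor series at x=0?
-3·x^3 + 4·x^2 - 6·x + 9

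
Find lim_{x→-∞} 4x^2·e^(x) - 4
The product is a 0·∞ indeterminate form at x → -∞.
Rewrite the product as 4x^2 / e^(-x) (an ∞/∞ form) and apply L'Hôpital, or use the standard hierarchy e^(|x|) ≫ |x^2| as x → -∞.
The indeterminate product → 0, so the limit = -4.

Final answer: -4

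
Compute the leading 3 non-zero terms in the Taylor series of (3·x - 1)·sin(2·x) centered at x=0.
4·x^3/3 + 6·x^2 - 2·x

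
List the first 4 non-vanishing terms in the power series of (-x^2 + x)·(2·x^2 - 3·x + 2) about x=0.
-2·x^4 + 5·x^3 - 5·x^2 + 2·x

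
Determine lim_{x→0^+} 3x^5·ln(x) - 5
The product is a 0·∞ indeterminate form at x → 0⁺.
Rewrite the product as 3·ln(x) / x^(-5) and apply L'Hôpital, or use the standard hierarchy x^(-5) ≫ |ln x| as x → 0⁺.
The indeterminate product → 0, so the limit = -5.

Final answer: -5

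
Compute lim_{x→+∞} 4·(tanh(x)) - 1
Evaluate the dominant behaviour as x → +∞; each term tends to a finite value or vanishes.
Limit = 3.

Final answer: 3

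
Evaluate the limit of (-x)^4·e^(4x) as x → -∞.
This is a 0·∞ indeterminate form at x → -∞.
Rewrite the product as (-x)^4 / e^(-4x) (an ∞/∞ form) and apply L'Hôpital, or use the standard hierarchy e^(4|x|) ≫ |(-x)^4| as x → -∞.
The indeterminate product → 0, so the limit = 0.

Final answer: 0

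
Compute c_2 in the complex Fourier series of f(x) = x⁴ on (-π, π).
Compute the real Fourier coefficients first: a_2 = -3 + 2·π^2, b_2 = 0.
Then c_2 = (a_2 − i·b_2)/2 = -3/2 + π^2.

Final answer: -3/2 + π^2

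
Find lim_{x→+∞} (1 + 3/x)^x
As x → +∞: this is the defining limit (1 + 3/x)^x → e^3.
Limit = e^(3).

Final answer: e^(3)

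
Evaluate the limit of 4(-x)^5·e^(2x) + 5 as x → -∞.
The product is a 0·∞ indeterminate form at x → -∞.
Rewrite the product as 4(-x)^5 / e^(-2x) (an ∞/∞ form) and apply L'Hôpital, or use the standard hierarchy e^(2|x|) ≫ |(-x)^5| as x → -∞.
The indeterminate product → 0, so the limit = 5.

Final answer: 5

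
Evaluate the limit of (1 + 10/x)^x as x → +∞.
As x → +∞: this is the defining limit (1 + 10/x)^x → e^10.
Limit = e^(10).

Final answer: e^(10)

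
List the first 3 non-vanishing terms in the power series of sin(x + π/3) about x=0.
-√(3)·x^2/4 + x/2 + √(3)/2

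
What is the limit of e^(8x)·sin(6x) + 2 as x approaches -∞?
Evaluate the dominant behaviour as x → -∞; each term tends to a finite value or vanishes.
Limit = 2.

Final answer: 2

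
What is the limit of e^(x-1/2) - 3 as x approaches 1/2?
Direct substitution at x = 1/2 gives -2.

Final answer: -2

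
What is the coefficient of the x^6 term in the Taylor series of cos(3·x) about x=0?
Expand to order 6: cos(3·x) = -81·x^6/80 + 27·x^4/8 - 9·x^2/2 + 1 + O(x^7).
The coefficient of x^6 is -81/80.

Final answer: -81/80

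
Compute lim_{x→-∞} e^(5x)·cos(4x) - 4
Evaluate the dominant behaviour as x → -∞; each term tends to a finite value or vanishes.
Limit = -4.

Final answer: -4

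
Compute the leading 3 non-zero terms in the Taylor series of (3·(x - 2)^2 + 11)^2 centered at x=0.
282·x^2 - 552·x + 529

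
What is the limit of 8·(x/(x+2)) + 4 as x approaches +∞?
Evaluate the dominant behaviour as x → +∞; each term tends to a finite value or vanishes.
Limit = 12.

Final answer: 12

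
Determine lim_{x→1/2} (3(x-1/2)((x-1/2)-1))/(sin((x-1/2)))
Both numerator and denominator → 0 as x → 1/2; this is a 0/0 indeterminate form.
Expand each to leading order near x = 1/2: numerator ~ -3·(x - 1/2), denominator ~ (x - 1/2).
The limit of the ratio is -3.

Final answer: -3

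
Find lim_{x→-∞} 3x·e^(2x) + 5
The product is a 0·∞ indeterminate form at x → -∞.
Rewrite the product as 3x / e^(-2x) (an ∞/∞ form) and apply L'Hôpital, or use the standard hierarchy e^(2|x|) ≫ |x| as x → -∞.
The indeterminate product → 0, so the limit = 5.

Final answer: 5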